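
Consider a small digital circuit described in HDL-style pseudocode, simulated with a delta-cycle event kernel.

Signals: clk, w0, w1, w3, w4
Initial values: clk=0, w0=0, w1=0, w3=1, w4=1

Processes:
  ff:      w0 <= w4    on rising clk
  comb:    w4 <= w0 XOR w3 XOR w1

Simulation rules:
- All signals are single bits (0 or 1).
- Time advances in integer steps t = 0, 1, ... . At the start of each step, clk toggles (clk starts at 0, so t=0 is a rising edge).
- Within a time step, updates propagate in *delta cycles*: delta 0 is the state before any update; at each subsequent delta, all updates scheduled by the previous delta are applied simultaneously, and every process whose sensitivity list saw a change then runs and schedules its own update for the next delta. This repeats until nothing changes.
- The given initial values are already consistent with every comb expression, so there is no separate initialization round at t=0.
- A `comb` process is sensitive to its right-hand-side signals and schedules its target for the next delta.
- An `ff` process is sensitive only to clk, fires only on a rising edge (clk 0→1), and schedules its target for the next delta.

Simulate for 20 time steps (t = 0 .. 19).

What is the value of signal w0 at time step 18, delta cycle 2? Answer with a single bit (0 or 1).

t=0 Δ0: clk=0 w1=0 w4=1 w0=0 w3=1
  Δ1: clk:0→1
  Δ2: w0:0→1
  Δ3: w4:1→0
  (3Δ to stable)
t=1 Δ0: clk=1 w1=0 w4=0 w0=1 w3=1
  Δ1: clk:1→0
  (1Δ to stable)
t=2 Δ0: clk=0 w1=0 w4=0 w0=1 w3=1
  Δ1: clk:0→1
  Δ2: w0:1→0
  Δ3: w4:0→1
  (3Δ to stable)
t=3 Δ0: clk=1 w1=0 w4=1 w0=0 w3=1
  Δ1: clk:1→0
  (1Δ to stable)
t=4 Δ0: clk=0 w1=0 w4=1 w0=0 w3=1
  Δ1: clk:0→1
  Δ2: w0:0→1
  Δ3: w4:1→0
  (3Δ to stable)
t=5 Δ0: clk=1 w1=0 w4=0 w0=1 w3=1
  Δ1: clk:1→0
  (1Δ to stable)
t=6 Δ0: clk=0 w1=0 w4=0 w0=1 w3=1
  Δ1: clk:0→1
  Δ2: w0:1→0
  Δ3: w4:0→1
  (3Δ to stable)
t=7 Δ0: clk=1 w1=0 w4=1 w0=0 w3=1
  Δ1: clk:1→0
  (1Δ to stable)
t=8 Δ0: clk=0 w1=0 w4=1 w0=0 w3=1
  Δ1: clk:0→1
  Δ2: w0:0→1
  Δ3: w4:1→0
  (3Δ to stable)
t=9 Δ0: clk=1 w1=0 w4=0 w0=1 w3=1
  Δ1: clk:1→0
  (1Δ to stable)
t=10 Δ0: clk=0 w1=0 w4=0 w0=1 w3=1
  Δ1: clk:0→1
  Δ2: w0:1→0
  Δ3: w4:0→1
  (3Δ to stable)
t=11 Δ0: clk=1 w1=0 w4=1 w0=0 w3=1
  Δ1: clk:1→0
  (1Δ to stable)
t=12 Δ0: clk=0 w1=0 w4=1 w0=0 w3=1
  Δ1: clk:0→1
  Δ2: w0:0→1
  Δ3: w4:1→0
  (3Δ to stable)
t=13 Δ0: clk=1 w1=0 w4=0 w0=1 w3=1
  Δ1: clk:1→0
  (1Δ to stable)
t=14 Δ0: clk=0 w1=0 w4=0 w0=1 w3=1
  Δ1: clk:0→1
  Δ2: w0:1→0
  Δ3: w4:0→1
  (3Δ to stable)
t=15 Δ0: clk=1 w1=0 w4=1 w0=0 w3=1
  Δ1: clk:1→0
  (1Δ to stable)
t=16 Δ0: clk=0 w1=0 w4=1 w0=0 w3=1
  Δ1: clk:0→1
  Δ2: w0:0→1
  Δ3: w4:1→0
  (3Δ to stable)
t=17 Δ0: clk=1 w1=0 w4=0 w0=1 w3=1
  Δ1: clk:1→0
  (1Δ to stable)
t=18 Δ0: clk=0 w1=0 w4=0 w0=1 w3=1
  Δ1: clk:0→1
  Δ2: w0:1→0
  Δ3: w4:0→1
  (3Δ to stable)
t=19 Δ0: clk=1 w1=0 w4=1 w0=0 w3=1
  Δ1: clk:1→0
  (1Δ to stable)

0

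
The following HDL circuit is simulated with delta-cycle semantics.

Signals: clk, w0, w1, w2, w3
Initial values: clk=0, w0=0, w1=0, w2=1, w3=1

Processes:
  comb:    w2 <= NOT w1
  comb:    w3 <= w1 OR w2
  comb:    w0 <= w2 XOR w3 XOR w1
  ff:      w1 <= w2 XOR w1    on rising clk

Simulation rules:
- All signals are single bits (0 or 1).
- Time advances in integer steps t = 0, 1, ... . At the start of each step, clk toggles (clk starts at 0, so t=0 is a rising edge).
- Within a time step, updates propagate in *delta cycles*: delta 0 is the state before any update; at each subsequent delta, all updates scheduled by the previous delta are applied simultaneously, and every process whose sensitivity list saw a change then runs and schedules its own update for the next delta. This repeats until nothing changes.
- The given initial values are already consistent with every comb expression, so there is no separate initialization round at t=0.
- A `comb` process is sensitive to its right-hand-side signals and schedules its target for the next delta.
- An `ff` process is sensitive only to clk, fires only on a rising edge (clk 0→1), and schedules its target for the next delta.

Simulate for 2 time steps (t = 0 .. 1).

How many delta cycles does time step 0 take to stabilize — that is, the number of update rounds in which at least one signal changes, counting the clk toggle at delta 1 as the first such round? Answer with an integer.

[bits: w2,w1,w0,w3,clk]
t=0: Δ0=10010 Δ1=10011 Δ2=11011 Δ3=01111 Δ4=01011 | 4Δ
t=1: Δ0=01011 Δ1=01010 | 1Δ

4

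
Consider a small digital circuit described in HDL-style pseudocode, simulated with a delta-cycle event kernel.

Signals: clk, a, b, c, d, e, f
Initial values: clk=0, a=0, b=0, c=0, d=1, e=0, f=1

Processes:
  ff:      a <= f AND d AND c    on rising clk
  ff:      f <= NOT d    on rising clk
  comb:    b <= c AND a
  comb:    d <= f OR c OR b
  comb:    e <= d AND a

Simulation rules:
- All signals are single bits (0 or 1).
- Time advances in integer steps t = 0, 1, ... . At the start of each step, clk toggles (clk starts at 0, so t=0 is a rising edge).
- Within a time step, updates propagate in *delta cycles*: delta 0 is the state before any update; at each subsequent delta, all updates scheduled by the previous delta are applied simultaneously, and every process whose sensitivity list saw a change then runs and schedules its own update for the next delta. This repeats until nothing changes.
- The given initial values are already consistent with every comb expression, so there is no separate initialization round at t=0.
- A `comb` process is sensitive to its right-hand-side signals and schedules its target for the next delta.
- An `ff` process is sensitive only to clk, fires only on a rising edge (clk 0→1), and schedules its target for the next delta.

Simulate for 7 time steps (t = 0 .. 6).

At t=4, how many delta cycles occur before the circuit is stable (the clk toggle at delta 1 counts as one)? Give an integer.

[bits: f,clk,c,e,a,d,b]
t=0: Δ0=1000010 Δ1=1100010 Δ2=0100010 Δ3=0100000 | 3Δ
t=1: Δ0=0100000 Δ1=0000000 | 1Δ
t=2: Δ0=0000000 Δ1=0100000 Δ2=1100000 Δ3=1100010 | 3Δ
t=3: Δ0=1100010 Δ1=1000010 | 1Δ
t=4: Δ0=1000010 Δ1=1100010 Δ2=0100010 Δ3=0100000 | 3Δ
t=5: Δ0=0100000 Δ1=0000000 | 1Δ
t=6: Δ0=0000000 Δ1=0100000 Δ2=1100000 Δ3=1100010 | 3Δ

3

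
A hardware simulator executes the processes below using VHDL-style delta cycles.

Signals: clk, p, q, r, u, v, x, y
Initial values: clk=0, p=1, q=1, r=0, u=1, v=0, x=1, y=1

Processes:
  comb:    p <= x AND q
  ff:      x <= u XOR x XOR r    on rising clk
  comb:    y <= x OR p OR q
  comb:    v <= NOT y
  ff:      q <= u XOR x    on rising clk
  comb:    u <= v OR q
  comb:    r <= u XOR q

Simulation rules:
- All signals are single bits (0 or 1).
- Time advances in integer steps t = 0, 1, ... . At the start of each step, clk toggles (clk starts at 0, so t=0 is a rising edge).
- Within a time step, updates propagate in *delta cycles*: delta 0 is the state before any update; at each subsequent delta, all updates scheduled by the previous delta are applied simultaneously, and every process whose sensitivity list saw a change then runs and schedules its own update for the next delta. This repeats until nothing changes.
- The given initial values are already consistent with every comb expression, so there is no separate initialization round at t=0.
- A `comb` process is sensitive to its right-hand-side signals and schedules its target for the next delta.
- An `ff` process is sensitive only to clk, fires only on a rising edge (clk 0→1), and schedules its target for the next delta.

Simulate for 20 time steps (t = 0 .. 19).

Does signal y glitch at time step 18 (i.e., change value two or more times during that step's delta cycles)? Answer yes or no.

t=0 Δ0: x=1 p=1 u=1 v=0 r=0 y=1 q=1 clk=0
  Δ1: clk:0→1
  Δ2: x:1→0, q:1→0
  Δ3: p:1→0, u:1→0, r:0→1
  Δ4: r:1→0, y:1→0
  Δ5: v:0→1
  Δ6: u:0→1
  Δ7: r:0→1
  (7Δ to stable)
t=1 Δ0: x=0 p=0 u=1 v=1 r=1 y=0 q=0 clk=1
  Δ1: clk:1→0
  (1Δ to stable)
t=2 Δ0: x=0 p=0 u=1 v=1 r=1 y=0 q=0 clk=0
  Δ1: clk:0→1
  Δ2: q:0→1
  Δ3: r:1→0, y:0→1
  Δ4: v:1→0
  (4Δ to stable)
t=3 Δ0: x=0 p=0 u=1 v=0 r=0 y=1 q=1 clk=1
  Δ1: clk:1→0
  (1Δ to stable)
t=4 Δ0: x=0 p=0 u=1 v=0 r=0 y=1 q=1 clk=0
  Δ1: clk:0→1
  Δ2: x:0→1
  Δ3: p:0→1
  (3Δ to stable)
t=5 Δ0: x=1 p=1 u=1 v=0 r=0 y=1 q=1 clk=1
  Δ1: clk:1→0
  (1Δ to stable)
t=6 Δ0: x=1 p=1 u=1 v=0 r=0 y=1 q=1 clk=0
  Δ1: clk:0→1
  Δ2: x:1→0, q:1→0
  Δ3: p:1→0, u:1→0, r:0→1
  Δ4: r:1→0, y:1→0
  Δ5: v:0→1
  Δ6: u:0→1
  Δ7: r:0→1
  (7Δ to stable)
t=7 Δ0: x=0 p=0 u=1 v=1 r=1 y=0 q=0 clk=1
  Δ1: clk:1→0
  (1Δ to stable)
t=8 Δ0: x=0 p=0 u=1 v=1 r=1 y=0 q=0 clk=0
  Δ1: clk:0→1
  Δ2: q:0→1
  Δ3: r:1→0, y:0→1
  Δ4: v:1→0
  (4Δ to stable)
t=9 Δ0: x=0 p=0 u=1 v=0 r=0 y=1 q=1 clk=1
  Δ1: clk:1→0
  (1Δ to stable)
t=10 Δ0: x=0 p=0 u=1 v=0 r=0 y=1 q=1 clk=0
  Δ1: clk:0→1
  Δ2: x:0→1
  Δ3: p:0→1
  (3Δ to stable)
t=11 Δ0: x=1 p=1 u=1 v=0 r=0 y=1 q=1 clk=1
  Δ1: clk:1→0
  (1Δ to stable)
t=12 Δ0: x=1 p=1 u=1 v=0 r=0 y=1 q=1 clk=0
  Δ1: clk:0→1
  Δ2: x:1→0, q:1→0
  Δ3: p:1→0, u:1→0, r:0→1
  Δ4: r:1→0, y:1→0
  Δ5: v:0→1
  Δ6: u:0→1
  Δ7: r:0→1
  (7Δ to stable)
t=13 Δ0: x=0 p=0 u=1 v=1 r=1 y=0 q=0 clk=1
  Δ1: clk:1→0
  (1Δ to stable)
t=14 Δ0: x=0 p=0 u=1 v=1 r=1 y=0 q=0 clk=0
  Δ1: clk:0→1
  Δ2: q:0→1
  Δ3: r:1→0, y:0→1
  Δ4: v:1→0
  (4Δ to stable)
t=15 Δ0: x=0 p=0 u=1 v=0 r=0 y=1 q=1 clk=1
  Δ1: clk:1→0
  (1Δ to stable)
t=16 Δ0: x=0 p=0 u=1 v=0 r=0 y=1 q=1 clk=0
  Δ1: clk:0→1
  Δ2: x:0→1
  Δ3: p:0→1
  (3Δ to stable)
t=17 Δ0: x=1 p=1 u=1 v=0 r=0 y=1 q=1 clk=1
  Δ1: clk:1→0
  (1Δ to stable)
t=18 Δ0: x=1 p=1 u=1 v=0 r=0 y=1 q=1 clk=0
  Δ1: clk:0→1
  Δ2: x:1→0, q:1→0
  Δ3: p:1→0, u:1→0, r:0→1
  Δ4: r:1→0, y:1→0
  Δ5: v:0→1
  Δ6: u:0→1
  Δ7: r:0→1
  (7Δ to stable)
t=19 Δ0: x=0 p=0 u=1 v=1 r=1 y=0 q=0 clk=1
  Δ1: clk:1→0
  (1Δ to stable)

no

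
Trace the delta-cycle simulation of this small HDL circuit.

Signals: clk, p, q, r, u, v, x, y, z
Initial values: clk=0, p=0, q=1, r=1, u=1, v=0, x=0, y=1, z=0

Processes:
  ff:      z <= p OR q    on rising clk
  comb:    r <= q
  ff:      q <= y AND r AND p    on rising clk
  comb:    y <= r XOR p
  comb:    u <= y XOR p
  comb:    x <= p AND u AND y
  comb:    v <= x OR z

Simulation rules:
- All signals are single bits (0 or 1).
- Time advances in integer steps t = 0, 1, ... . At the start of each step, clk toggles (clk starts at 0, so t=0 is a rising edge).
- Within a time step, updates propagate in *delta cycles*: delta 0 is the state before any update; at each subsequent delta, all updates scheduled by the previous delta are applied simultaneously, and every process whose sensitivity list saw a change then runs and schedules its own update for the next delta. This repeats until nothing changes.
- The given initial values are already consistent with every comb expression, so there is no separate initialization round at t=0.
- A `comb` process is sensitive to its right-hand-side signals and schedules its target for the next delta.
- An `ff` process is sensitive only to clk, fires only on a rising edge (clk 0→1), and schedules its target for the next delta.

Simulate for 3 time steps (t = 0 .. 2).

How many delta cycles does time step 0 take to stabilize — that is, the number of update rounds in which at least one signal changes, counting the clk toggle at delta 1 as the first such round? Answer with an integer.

5

[bits: v,p,q,z,y,u,clk,r,x]
t=0: Δ0=001011010 Δ1=001011110 Δ2=000111110 Δ3=100111100 Δ4=100101100 Δ5=100100100 | 5Δ
t=1: Δ0=100100100 Δ1=100100000 | 1Δ
t=2: Δ0=100100000 Δ1=100100100 Δ2=100000100 Δ3=000000100 | 3Δ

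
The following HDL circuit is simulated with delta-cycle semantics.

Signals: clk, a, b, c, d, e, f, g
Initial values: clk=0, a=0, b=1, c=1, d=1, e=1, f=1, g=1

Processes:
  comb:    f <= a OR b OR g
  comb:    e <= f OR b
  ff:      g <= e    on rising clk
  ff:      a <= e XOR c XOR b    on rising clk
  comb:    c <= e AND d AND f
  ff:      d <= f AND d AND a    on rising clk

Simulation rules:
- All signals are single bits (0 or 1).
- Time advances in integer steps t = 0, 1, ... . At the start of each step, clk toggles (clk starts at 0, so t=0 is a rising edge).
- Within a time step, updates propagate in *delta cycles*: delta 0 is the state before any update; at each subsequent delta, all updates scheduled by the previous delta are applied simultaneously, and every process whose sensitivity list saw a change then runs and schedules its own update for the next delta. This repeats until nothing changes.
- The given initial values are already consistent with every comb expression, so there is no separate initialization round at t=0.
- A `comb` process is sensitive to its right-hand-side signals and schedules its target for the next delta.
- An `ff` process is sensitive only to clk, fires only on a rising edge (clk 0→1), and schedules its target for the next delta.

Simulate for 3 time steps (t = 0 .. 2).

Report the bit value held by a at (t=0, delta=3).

1

t=0 Δ0: b=1 a=0 e=1 f=1 g=1 c=1 clk=0 d=1
  Δ1: clk:0→1
  Δ2: a:0→1, d:1→0
  Δ3: c:1→0
  (3Δ to stable)
t=1 Δ0: b=1 a=1 e=1 f=1 g=1 c=0 clk=1 d=0
  Δ1: clk:1→0
  (1Δ to stable)
t=2 Δ0: b=1 a=1 e=1 f=1 g=1 c=0 clk=0 d=0
  Δ1: clk:0→1
  Δ2: a:1→0
  (2Δ to stable)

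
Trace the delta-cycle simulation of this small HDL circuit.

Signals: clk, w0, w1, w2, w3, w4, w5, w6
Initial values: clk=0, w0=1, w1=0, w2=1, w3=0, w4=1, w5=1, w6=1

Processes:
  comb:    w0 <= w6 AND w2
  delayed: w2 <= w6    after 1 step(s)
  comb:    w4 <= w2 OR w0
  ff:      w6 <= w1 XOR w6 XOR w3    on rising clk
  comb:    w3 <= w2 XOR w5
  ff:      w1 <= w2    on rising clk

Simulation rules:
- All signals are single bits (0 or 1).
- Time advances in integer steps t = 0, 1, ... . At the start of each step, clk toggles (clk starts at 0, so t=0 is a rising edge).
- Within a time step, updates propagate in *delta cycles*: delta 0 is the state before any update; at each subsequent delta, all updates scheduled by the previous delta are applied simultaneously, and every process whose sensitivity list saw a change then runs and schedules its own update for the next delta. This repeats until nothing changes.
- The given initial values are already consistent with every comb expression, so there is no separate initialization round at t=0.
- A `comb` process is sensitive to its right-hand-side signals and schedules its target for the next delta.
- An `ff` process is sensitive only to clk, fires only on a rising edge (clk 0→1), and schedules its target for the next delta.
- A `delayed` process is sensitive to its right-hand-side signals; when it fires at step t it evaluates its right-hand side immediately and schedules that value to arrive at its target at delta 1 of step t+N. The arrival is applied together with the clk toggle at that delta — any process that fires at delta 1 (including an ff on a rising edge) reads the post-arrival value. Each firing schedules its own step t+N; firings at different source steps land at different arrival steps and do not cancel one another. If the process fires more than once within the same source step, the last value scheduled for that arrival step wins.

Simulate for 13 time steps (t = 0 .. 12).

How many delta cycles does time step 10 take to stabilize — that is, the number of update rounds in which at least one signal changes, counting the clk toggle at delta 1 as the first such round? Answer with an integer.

3

t0.Δ0 w5=1 w6=1 w1=0 w3=0 w4=1 w0=1 w2=1 clk=0
t0.Δ1 w5=1 w6=1 w1=0 w3=0 w4=1 w0=1 w2=1 clk=1
t0.Δ2 w5=1 w6=1 w1=1 w3=0 w4=1 w0=1 w2=1 clk=1
t1.Δ0 w5=1 w6=1 w1=1 w3=0 w4=1 w0=1 w2=1 clk=1
t1.Δ1 w5=1 w6=1 w1=1 w3=0 w4=1 w0=1 w2=1 clk=0
t2.Δ0 w5=1 w6=1 w1=1 w3=0 w4=1 w0=1 w2=1 clk=0
t2.Δ1 w5=1 w6=1 w1=1 w3=0 w4=1 w0=1 w2=1 clk=1
t2.Δ2 w5=1 w6=0 w1=1 w3=0 w4=1 w0=1 w2=1 clk=1
t2.Δ3 w5=1 w6=0 w1=1 w3=0 w4=1 w0=0 w2=1 clk=1
t3.Δ0 w5=1 w6=0 w1=1 w3=0 w4=1 w0=0 w2=1 clk=1
t3.Δ1 w5=1 w6=0 w1=1 w3=0 w4=1 w0=0 w2=0 clk=0
t3.Δ2 w5=1 w6=0 w1=1 w3=1 w4=0 w0=0 w2=0 clk=0
t4.Δ0 w5=1 w6=0 w1=1 w3=1 w4=0 w0=0 w2=0 clk=0
t4.Δ1 w5=1 w6=0 w1=1 w3=1 w4=0 w0=0 w2=0 clk=1
t4.Δ2 w5=1 w6=0 w1=0 w3=1 w4=0 w0=0 w2=0 clk=1
t5.Δ0 w5=1 w6=0 w1=0 w3=1 w4=0 w0=0 w2=0 clk=1
t5.Δ1 w5=1 w6=0 w1=0 w3=1 w4=0 w0=0 w2=0 clk=0
t6.Δ0 w5=1 w6=0 w1=0 w3=1 w4=0 w0=0 w2=0 clk=0
t6.Δ1 w5=1 w6=0 w1=0 w3=1 w4=0 w0=0 w2=0 clk=1
t6.Δ2 w5=1 w6=1 w1=0 w3=1 w4=0 w0=0 w2=0 clk=1
t7.Δ0 w5=1 w6=1 w1=0 w3=1 w4=0 w0=0 w2=0 clk=1
t7.Δ1 w5=1 w6=1 w1=0 w3=1 w4=0 w0=0 w2=1 clk=0
t7.Δ2 w5=1 w6=1 w1=0 w3=0 w4=1 w0=1 w2=1 clk=0
t8.Δ0 w5=1 w6=1 w1=0 w3=0 w4=1 w0=1 w2=1 clk=0
t8.Δ1 w5=1 w6=1 w1=0 w3=0 w4=1 w0=1 w2=1 clk=1
t8.Δ2 w5=1 w6=1 w1=1 w3=0 w4=1 w0=1 w2=1 clk=1
t9.Δ0 w5=1 w6=1 w1=1 w3=0 w4=1 w0=1 w2=1 clk=1
t9.Δ1 w5=1 w6=1 w1=1 w3=0 w4=1 w0=1 w2=1 clk=0
t10.Δ0 w5=1 w6=1 w1=1 w3=0 w4=1 w0=1 w2=1 clk=0
t10.Δ1 w5=1 w6=1 w1=1 w3=0 w4=1 w0=1 w2=1 clk=1
t10.Δ2 w5=1 w6=0 w1=1 w3=0 w4=1 w0=1 w2=1 clk=1
t10.Δ3 w5=1 w6=0 w1=1 w3=0 w4=1 w0=0 w2=1 clk=1
t11.Δ0 w5=1 w6=0 w1=1 w3=0 w4=1 w0=0 w2=1 clk=1
t11.Δ1 w5=1 w6=0 w1=1 w3=0 w4=1 w0=0 w2=0 clk=0
t11.Δ2 w5=1 w6=0 w1=1 w3=1 w4=0 w0=0 w2=0 clk=0
t12.Δ0 w5=1 w6=0 w1=1 w3=1 w4=0 w0=0 w2=0 clk=0
t12.Δ1 w5=1 w6=0 w1=1 w3=1 w4=0 w0=0 w2=0 clk=1
t12.Δ2 w5=1 w6=0 w1=0 w3=1 w4=0 w0=0 w2=0 clk=1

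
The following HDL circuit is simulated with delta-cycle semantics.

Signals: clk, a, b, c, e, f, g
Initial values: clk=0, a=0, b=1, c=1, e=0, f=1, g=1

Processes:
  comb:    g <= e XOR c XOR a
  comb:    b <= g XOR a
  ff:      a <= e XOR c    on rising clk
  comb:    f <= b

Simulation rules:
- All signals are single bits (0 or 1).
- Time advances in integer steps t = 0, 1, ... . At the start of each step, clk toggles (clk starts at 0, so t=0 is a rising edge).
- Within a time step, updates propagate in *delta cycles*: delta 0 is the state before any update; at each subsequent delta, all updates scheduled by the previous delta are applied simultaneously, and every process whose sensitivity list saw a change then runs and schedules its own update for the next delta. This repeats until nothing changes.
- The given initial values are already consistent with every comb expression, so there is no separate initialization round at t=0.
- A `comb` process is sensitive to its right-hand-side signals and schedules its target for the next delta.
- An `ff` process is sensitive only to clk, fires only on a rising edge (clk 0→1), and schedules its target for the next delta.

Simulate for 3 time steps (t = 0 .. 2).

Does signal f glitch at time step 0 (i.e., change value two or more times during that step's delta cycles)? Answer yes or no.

[bits: f,g,clk,b,c,e,a]
t=0: Δ0=1101100 Δ1=1111100 Δ2=1111101 Δ3=1010101 Δ4=0011101 Δ5=1011101 | 5Δ
t=1: Δ0=1011101 Δ1=1001101 | 1Δ
t=2: Δ0=1001101 Δ1=1011101 | 1Δ

yes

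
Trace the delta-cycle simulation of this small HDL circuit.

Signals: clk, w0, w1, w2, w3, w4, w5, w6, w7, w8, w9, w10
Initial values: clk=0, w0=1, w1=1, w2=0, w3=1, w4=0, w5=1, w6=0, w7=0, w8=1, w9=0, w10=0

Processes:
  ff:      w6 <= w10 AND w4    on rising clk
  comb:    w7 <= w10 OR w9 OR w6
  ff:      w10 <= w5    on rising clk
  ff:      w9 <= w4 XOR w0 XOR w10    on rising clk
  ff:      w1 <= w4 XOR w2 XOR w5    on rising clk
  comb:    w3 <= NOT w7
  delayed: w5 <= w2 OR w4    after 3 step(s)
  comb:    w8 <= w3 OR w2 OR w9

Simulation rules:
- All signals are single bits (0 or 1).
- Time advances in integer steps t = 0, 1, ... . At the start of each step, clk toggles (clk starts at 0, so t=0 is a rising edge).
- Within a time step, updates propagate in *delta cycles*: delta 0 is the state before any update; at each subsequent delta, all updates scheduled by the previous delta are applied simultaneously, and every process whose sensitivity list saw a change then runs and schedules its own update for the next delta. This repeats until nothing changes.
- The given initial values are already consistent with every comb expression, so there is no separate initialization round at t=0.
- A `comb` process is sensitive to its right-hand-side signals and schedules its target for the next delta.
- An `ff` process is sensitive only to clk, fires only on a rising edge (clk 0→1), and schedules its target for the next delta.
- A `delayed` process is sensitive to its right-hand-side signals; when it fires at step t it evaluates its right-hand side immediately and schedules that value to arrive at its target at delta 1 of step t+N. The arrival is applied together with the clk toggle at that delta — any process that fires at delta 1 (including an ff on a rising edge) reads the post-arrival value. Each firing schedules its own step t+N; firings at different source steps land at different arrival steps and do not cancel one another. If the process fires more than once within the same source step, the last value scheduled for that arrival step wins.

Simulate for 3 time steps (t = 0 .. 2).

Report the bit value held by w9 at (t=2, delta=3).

0

t=0 Δ0: w8=1 w7=0 w3=1 w2=0 w1=1 w5=1 clk=0 w6=0 w10=0 w9=0 w4=0 w0=1
  Δ1: clk:0→1
  Δ2: w10:0→1, w9:0→1
  Δ3: w7:0→1
  Δ4: w3:1→0
  (4Δ to stable)
t=1 Δ0: w8=1 w7=1 w3=0 w2=0 w1=1 w5=1 clk=1 w6=0 w10=1 w9=1 w4=0 w0=1
  Δ1: clk:1→0
  (1Δ to stable)
t=2 Δ0: w8=1 w7=1 w3=0 w2=0 w1=1 w5=1 clk=0 w6=0 w10=1 w9=1 w4=0 w0=1
  Δ1: clk:0→1
  Δ2: w9:1→0
  Δ3: w8:1→0
  (3Δ to stable)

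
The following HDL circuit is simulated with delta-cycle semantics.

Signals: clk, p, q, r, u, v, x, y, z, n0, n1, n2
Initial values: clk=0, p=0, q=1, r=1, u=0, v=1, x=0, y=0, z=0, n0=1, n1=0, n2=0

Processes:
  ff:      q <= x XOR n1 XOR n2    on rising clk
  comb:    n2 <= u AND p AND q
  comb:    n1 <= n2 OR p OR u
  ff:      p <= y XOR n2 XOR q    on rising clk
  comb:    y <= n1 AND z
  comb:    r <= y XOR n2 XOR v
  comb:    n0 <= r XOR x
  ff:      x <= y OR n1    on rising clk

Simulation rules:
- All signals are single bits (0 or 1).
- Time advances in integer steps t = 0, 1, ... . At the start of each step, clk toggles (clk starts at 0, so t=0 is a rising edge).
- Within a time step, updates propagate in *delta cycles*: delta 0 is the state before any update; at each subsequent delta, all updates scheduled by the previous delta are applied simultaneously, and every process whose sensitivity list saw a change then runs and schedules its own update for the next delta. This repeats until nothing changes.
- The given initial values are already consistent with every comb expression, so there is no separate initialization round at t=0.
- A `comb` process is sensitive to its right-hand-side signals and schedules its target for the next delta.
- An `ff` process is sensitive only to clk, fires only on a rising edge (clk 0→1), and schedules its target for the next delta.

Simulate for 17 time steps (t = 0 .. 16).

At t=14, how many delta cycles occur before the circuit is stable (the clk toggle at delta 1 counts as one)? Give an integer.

[bits: v,x,z,y,n1,n0,clk,n2,r,p,u,q]
t=0: Δ0=100001001001 Δ1=100001101001 Δ2=100001101100 Δ3=100011101100 | 3Δ
t=1: Δ0=100011101100 Δ1=100011001100 | 1Δ
t=2: Δ0=100011001100 Δ1=100011101100 Δ2=110011101001 Δ3=110000101001 | 3Δ
t=3: Δ0=110000101001 Δ1=110000001001 | 1Δ
t=4: Δ0=110000001001 Δ1=110000101001 Δ2=100000101101 Δ3=100011101101 | 3Δ
t=5: Δ0=100011101101 Δ1=100011001101 | 1Δ
t=6: Δ0=100011001101 Δ1=100011101101 Δ2=110011101101 Δ3=110010101101 | 3Δ
t=7: Δ0=110010101101 Δ1=110010001101 | 1Δ
t=8: Δ0=110010001101 Δ1=110010101101 Δ2=110010101100 | 2Δ
t=9: Δ0=110010101100 Δ1=110010001100 | 1Δ
t=10: Δ0=110010001100 Δ1=110010101100 Δ2=110010101000 Δ3=110000101000 | 3Δ
t=11: Δ0=110000101000 Δ1=110000001000 | 1Δ
t=12: Δ0=110000001000 Δ1=110000101000 Δ2=100000101001 Δ3=100001101001 | 3Δ
t=13: Δ0=100001101001 Δ1=100001001001 | 1Δ
t=14: Δ0=100001001001 Δ1=100001101001 Δ2=100001101100 Δ3=100011101100 | 3Δ
t=15: Δ0=100011101100 Δ1=100011001100 | 1Δ
t=16: Δ0=100011001100 Δ1=100011101100 Δ2=110011101001 Δ3=110000101001 | 3Δ

3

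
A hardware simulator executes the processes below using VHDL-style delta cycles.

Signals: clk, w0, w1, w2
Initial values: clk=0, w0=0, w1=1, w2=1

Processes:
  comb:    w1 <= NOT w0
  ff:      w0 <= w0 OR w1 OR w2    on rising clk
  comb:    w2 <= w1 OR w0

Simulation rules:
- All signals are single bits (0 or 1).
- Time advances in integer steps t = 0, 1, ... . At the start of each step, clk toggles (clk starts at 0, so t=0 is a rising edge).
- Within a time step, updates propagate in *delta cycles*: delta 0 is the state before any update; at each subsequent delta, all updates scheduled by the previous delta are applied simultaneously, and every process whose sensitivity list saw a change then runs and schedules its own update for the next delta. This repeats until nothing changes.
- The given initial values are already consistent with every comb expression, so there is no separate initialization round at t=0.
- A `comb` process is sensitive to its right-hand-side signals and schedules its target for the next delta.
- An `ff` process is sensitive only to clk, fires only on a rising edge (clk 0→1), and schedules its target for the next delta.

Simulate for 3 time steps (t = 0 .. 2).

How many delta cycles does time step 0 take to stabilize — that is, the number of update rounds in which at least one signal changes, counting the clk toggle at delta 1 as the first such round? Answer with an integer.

3

t0.Δ0 clk=0 w2=1 w1=1 w0=0
t0.Δ1 clk=1 w2=1 w1=1 w0=0
t0.Δ2 clk=1 w2=1 w1=1 w0=1
t0.Δ3 clk=1 w2=1 w1=0 w0=1
t1.Δ0 clk=1 w2=1 w1=0 w0=1
t1.Δ1 clk=0 w2=1 w1=0 w0=1
t2.Δ0 clk=0 w2=1 w1=0 w0=1
t2.Δ1 clk=1 w2=1 w1=0 w0=1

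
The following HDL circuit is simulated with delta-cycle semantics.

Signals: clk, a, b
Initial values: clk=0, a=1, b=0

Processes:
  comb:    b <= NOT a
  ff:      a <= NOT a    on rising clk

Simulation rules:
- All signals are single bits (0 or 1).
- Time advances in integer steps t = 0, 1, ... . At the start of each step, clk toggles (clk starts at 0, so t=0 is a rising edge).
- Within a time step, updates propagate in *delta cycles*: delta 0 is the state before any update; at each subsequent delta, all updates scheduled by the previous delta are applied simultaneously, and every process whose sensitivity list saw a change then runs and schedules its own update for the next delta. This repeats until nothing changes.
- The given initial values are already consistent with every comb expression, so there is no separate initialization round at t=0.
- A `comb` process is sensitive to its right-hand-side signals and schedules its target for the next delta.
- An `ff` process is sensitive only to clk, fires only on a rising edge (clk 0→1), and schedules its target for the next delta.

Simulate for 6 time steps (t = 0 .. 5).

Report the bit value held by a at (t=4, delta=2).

0

[bits: a,b,clk]
t=0: Δ0=100 Δ1=101 Δ2=001 Δ3=011 | 3Δ
t=1: Δ0=011 Δ1=010 | 1Δ
t=2: Δ0=010 Δ1=011 Δ2=111 Δ3=101 | 3Δ
t=3: Δ0=101 Δ1=100 | 1Δ
t=4: Δ0=100 Δ1=101 Δ2=001 Δ3=011 | 3Δ
t=5: Δ0=011 Δ1=010 | 1Δ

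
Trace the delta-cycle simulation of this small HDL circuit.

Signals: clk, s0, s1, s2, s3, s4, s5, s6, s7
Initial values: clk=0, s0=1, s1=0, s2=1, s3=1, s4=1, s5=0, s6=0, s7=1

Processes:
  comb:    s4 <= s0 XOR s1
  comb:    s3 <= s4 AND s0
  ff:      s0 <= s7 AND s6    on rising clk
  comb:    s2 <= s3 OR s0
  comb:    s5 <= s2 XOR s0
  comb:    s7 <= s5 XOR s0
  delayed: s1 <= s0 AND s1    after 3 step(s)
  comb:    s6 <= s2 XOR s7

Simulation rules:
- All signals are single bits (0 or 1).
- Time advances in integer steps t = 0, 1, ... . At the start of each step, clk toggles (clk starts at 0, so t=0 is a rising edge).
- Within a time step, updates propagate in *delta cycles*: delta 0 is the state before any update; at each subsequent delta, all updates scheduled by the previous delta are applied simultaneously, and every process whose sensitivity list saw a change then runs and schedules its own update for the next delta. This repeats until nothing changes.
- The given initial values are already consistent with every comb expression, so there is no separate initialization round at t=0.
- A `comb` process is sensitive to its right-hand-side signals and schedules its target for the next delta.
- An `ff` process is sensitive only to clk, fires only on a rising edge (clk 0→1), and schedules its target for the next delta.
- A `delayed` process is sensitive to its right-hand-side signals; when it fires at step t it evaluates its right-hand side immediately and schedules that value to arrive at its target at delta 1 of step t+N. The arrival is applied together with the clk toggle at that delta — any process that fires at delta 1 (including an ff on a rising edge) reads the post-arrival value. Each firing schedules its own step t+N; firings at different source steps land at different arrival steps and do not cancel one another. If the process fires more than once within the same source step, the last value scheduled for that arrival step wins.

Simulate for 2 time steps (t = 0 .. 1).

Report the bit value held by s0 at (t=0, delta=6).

t=0 Δ0: s0=1 s1=0 s3=1 clk=0 s2=1 s4=1 s7=1 s5=0 s6=0
  Δ1: clk:0→1
  Δ2: s0:1→0
  Δ3: s3:1→0, s4:1→0, s7:1→0, s5:0→1
  Δ4: s2:1→0, s7:0→1, s6:0→1
  Δ5: s5:1→0
  Δ6: s7:1→0
  Δ7: s6:1→0
  (7Δ to stable)
t=1 Δ0: s0=0 s1=0 s3=0 clk=1 s2=0 s4=0 s7=0 s5=0 s6=0
  Δ1: clk:1→0
  (1Δ to stable)

0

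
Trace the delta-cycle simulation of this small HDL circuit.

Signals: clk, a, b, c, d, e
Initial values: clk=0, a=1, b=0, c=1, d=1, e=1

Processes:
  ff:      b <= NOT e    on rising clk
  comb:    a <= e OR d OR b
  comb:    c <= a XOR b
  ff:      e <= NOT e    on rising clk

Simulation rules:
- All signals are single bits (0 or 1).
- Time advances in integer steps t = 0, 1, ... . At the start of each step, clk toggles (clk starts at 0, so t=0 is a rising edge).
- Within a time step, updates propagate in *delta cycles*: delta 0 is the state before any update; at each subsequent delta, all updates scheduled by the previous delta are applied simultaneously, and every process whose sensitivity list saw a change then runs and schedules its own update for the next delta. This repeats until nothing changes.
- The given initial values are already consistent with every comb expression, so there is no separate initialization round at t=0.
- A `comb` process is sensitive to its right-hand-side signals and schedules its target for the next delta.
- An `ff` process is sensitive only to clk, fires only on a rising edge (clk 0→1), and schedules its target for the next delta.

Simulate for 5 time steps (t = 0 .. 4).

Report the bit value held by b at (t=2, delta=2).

t=0 Δ0: clk=0 d=1 a=1 c=1 e=1 b=0
  Δ1: clk:0→1
  Δ2: e:1→0
  (2Δ to stable)
t=1 Δ0: clk=1 d=1 a=1 c=1 e=0 b=0
  Δ1: clk:1→0
  (1Δ to stable)
t=2 Δ0: clk=0 d=1 a=1 c=1 e=0 b=0
  Δ1: clk:0→1
  Δ2: e:0→1, b:0→1
  Δ3: c:1→0
  (3Δ to stable)
t=3 Δ0: clk=1 d=1 a=1 c=0 e=1 b=1
  Δ1: clk:1→0
  (1Δ to stable)
t=4 Δ0: clk=0 d=1 a=1 c=0 e=1 b=1
  Δ1: clk:0→1
  Δ2: e:1→0, b:1→0
  Δ3: c:0→1
  (3Δ to stable)

1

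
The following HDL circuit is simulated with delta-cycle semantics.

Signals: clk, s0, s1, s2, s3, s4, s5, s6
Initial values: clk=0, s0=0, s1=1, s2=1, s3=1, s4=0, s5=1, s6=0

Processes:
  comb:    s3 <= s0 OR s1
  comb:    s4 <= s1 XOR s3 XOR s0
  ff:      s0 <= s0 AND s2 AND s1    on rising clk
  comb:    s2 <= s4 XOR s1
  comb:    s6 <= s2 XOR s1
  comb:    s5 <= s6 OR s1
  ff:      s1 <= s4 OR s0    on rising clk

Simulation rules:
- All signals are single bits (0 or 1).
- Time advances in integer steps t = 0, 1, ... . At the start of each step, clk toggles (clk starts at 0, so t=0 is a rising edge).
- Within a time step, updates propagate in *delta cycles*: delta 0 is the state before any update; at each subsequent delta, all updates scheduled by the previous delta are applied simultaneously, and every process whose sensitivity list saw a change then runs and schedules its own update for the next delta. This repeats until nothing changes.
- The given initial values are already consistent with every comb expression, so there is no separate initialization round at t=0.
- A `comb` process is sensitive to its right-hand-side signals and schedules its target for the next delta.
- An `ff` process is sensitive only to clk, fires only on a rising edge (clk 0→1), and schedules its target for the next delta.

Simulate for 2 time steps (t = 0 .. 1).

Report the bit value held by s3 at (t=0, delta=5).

0

t=0 Δ0: s0=0 s3=1 s5=1 s6=0 s2=1 s4=0 s1=1 clk=0
  Δ1: clk:0→1
  Δ2: s1:1→0
  Δ3: s3:1→0, s5:1→0, s6:0→1, s2:1→0, s4:0→1
  Δ4: s5:0→1, s6:1→0, s2:0→1, s4:1→0
  Δ5: s5:1→0, s6:0→1, s2:1→0
  Δ6: s5:0→1, s6:1→0
  Δ7: s5:1→0
  (7Δ to stable)
t=1 Δ0: s0=0 s3=0 s5=0 s6=0 s2=0 s4=0 s1=0 clk=1
  Δ1: clk:1→0
  (1Δ to stable)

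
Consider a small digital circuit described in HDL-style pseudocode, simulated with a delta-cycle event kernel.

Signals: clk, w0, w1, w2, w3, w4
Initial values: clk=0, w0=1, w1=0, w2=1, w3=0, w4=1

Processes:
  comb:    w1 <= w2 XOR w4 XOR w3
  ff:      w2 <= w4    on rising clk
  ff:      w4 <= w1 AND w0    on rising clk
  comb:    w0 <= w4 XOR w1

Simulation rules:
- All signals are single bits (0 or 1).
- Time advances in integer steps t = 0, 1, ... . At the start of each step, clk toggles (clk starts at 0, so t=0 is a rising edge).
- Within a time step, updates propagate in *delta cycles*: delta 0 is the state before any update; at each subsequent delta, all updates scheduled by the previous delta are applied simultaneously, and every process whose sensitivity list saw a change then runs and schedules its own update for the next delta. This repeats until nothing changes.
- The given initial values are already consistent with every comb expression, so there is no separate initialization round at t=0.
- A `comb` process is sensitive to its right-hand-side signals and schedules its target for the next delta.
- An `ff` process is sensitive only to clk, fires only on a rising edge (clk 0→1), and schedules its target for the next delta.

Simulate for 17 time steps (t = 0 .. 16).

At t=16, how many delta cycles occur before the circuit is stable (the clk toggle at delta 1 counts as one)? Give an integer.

3

t0.Δ0 clk=0 w4=1 w3=0 w1=0 w2=1 w0=1
t0.Δ1 clk=1 w4=1 w3=0 w1=0 w2=1 w0=1
t0.Δ2 clk=1 w4=0 w3=0 w1=0 w2=1 w0=1
t0.Δ3 clk=1 w4=0 w3=0 w1=1 w2=1 w0=0
t0.Δ4 clk=1 w4=0 w3=0 w1=1 w2=1 w0=1
t1.Δ0 clk=1 w4=0 w3=0 w1=1 w2=1 w0=1
t1.Δ1 clk=0 w4=0 w3=0 w1=1 w2=1 w0=1
t2.Δ0 clk=0 w4=0 w3=0 w1=1 w2=1 w0=1
t2.Δ1 clk=1 w4=0 w3=0 w1=1 w2=1 w0=1
t2.Δ2 clk=1 w4=1 w3=0 w1=1 w2=0 w0=1
t2.Δ3 clk=1 w4=1 w3=0 w1=1 w2=0 w0=0
t3.Δ0 clk=1 w4=1 w3=0 w1=1 w2=0 w0=0
t3.Δ1 clk=0 w4=1 w3=0 w1=1 w2=0 w0=0
t4.Δ0 clk=0 w4=1 w3=0 w1=1 w2=0 w0=0
t4.Δ1 clk=1 w4=1 w3=0 w1=1 w2=0 w0=0
t4.Δ2 clk=1 w4=0 w3=0 w1=1 w2=1 w0=0
t4.Δ3 clk=1 w4=0 w3=0 w1=1 w2=1 w0=1
t5.Δ0 clk=1 w4=0 w3=0 w1=1 w2=1 w0=1
t5.Δ1 clk=0 w4=0 w3=0 w1=1 w2=1 w0=1
t6.Δ0 clk=0 w4=0 w3=0 w1=1 w2=1 w0=1
t6.Δ1 clk=1 w4=0 w3=0 w1=1 w2=1 w0=1
t6.Δ2 clk=1 w4=1 w3=0 w1=1 w2=0 w0=1
t6.Δ3 clk=1 w4=1 w3=0 w1=1 w2=0 w0=0
t7.Δ0 clk=1 w4=1 w3=0 w1=1 w2=0 w0=0
t7.Δ1 clk=0 w4=1 w3=0 w1=1 w2=0 w0=0
t8.Δ0 clk=0 w4=1 w3=0 w1=1 w2=0 w0=0
t8.Δ1 clk=1 w4=1 w3=0 w1=1 w2=0 w0=0
t8.Δ2 clk=1 w4=0 w3=0 w1=1 w2=1 w0=0
t8.Δ3 clk=1 w4=0 w3=0 w1=1 w2=1 w0=1
t9.Δ0 clk=1 w4=0 w3=0 w1=1 w2=1 w0=1
t9.Δ1 clk=0 w4=0 w3=0 w1=1 w2=1 w0=1
t10.Δ0 clk=0 w4=0 w3=0 w1=1 w2=1 w0=1
t10.Δ1 clk=1 w4=0 w3=0 w1=1 w2=1 w0=1
t10.Δ2 clk=1 w4=1 w3=0 w1=1 w2=0 w0=1
t10.Δ3 clk=1 w4=1 w3=0 w1=1 w2=0 w0=0
t11.Δ0 clk=1 w4=1 w3=0 w1=1 w2=0 w0=0
t11.Δ1 clk=0 w4=1 w3=0 w1=1 w2=0 w0=0
t12.Δ0 clk=0 w4=1 w3=0 w1=1 w2=0 w0=0
t12.Δ1 clk=1 w4=1 w3=0 w1=1 w2=0 w0=0
t12.Δ2 clk=1 w4=0 w3=0 w1=1 w2=1 w0=0
t12.Δ3 clk=1 w4=0 w3=0 w1=1 w2=1 w0=1
t13.Δ0 clk=1 w4=0 w3=0 w1=1 w2=1 w0=1
t13.Δ1 clk=0 w4=0 w3=0 w1=1 w2=1 w0=1
t14.Δ0 clk=0 w4=0 w3=0 w1=1 w2=1 w0=1
t14.Δ1 clk=1 w4=0 w3=0 w1=1 w2=1 w0=1
t14.Δ2 clk=1 w4=1 w3=0 w1=1 w2=0 w0=1
t14.Δ3 clk=1 w4=1 w3=0 w1=1 w2=0 w0=0
t15.Δ0 clk=1 w4=1 w3=0 w1=1 w2=0 w0=0
t15.Δ1 clk=0 w4=1 w3=0 w1=1 w2=0 w0=0
t16.Δ0 clk=0 w4=1 w3=0 w1=1 w2=0 w0=0
t16.Δ1 clk=1 w4=1 w3=0 w1=1 w2=0 w0=0
t16.Δ2 clk=1 w4=0 w3=0 w1=1 w2=1 w0=0
t16.Δ3 clk=1 w4=0 w3=0 w1=1 w2=1 w0=1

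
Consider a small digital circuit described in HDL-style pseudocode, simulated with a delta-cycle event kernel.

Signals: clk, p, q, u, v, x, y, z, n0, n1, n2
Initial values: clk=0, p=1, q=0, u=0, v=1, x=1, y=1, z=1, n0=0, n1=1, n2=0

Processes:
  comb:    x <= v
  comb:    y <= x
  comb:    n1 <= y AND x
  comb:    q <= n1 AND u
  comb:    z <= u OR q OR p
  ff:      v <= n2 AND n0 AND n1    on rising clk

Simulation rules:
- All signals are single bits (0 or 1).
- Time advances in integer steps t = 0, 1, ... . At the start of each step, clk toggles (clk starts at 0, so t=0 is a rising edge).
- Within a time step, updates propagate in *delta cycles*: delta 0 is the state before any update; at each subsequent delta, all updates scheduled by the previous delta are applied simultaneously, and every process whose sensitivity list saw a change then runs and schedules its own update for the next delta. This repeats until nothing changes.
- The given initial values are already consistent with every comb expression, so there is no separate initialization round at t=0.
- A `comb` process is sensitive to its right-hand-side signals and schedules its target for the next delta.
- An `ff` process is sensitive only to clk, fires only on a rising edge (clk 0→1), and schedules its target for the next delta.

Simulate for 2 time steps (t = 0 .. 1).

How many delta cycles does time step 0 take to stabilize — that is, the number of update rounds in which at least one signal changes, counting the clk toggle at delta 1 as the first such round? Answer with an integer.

t0.Δ0 v=1 p=1 u=0 clk=0 n0=0 x=1 n1=1 y=1 n2=0 z=1 q=0
t0.Δ1 v=1 p=1 u=0 clk=1 n0=0 x=1 n1=1 y=1 n2=0 z=1 q=0
t0.Δ2 v=0 p=1 u=0 clk=1 n0=0 x=1 n1=1 y=1 n2=0 z=1 q=0
t0.Δ3 v=0 p=1 u=0 clk=1 n0=0 x=0 n1=1 y=1 n2=0 z=1 q=0
t0.Δ4 v=0 p=1 u=0 clk=1 n0=0 x=0 n1=0 y=0 n2=0 z=1 q=0
t1.Δ0 v=0 p=1 u=0 clk=1 n0=0 x=0 n1=0 y=0 n2=0 z=1 q=0
t1.Δ1 v=0 p=1 u=0 clk=0 n0=0 x=0 n1=0 y=0 n2=0 z=1 q=0

4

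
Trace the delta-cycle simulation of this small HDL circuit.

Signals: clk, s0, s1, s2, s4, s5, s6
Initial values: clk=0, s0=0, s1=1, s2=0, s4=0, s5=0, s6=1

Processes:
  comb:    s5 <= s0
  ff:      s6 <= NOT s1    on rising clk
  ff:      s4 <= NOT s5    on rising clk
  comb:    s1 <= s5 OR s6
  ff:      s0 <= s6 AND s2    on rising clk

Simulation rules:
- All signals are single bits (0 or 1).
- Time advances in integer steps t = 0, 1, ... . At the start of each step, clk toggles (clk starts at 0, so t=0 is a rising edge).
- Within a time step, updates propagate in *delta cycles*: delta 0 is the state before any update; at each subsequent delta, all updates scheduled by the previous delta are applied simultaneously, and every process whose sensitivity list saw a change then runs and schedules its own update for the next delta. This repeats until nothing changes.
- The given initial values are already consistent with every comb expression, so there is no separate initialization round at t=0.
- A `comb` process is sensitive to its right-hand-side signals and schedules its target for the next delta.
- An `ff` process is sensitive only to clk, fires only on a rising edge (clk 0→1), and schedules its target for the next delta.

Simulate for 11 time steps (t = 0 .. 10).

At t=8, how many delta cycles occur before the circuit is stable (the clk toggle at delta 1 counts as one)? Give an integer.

t0.Δ0 s1=1 s6=1 clk=0 s2=0 s0=0 s4=0 s5=0
t0.Δ1 s1=1 s6=1 clk=1 s2=0 s0=0 s4=0 s5=0
t0.Δ2 s1=1 s6=0 clk=1 s2=0 s0=0 s4=1 s5=0
t0.Δ3 s1=0 s6=0 clk=1 s2=0 s0=0 s4=1 s5=0
t1.Δ0 s1=0 s6=0 clk=1 s2=0 s0=0 s4=1 s5=0
t1.Δ1 s1=0 s6=0 clk=0 s2=0 s0=0 s4=1 s5=0
t2.Δ0 s1=0 s6=0 clk=0 s2=0 s0=0 s4=1 s5=0
t2.Δ1 s1=0 s6=0 clk=1 s2=0 s0=0 s4=1 s5=0
t2.Δ2 s1=0 s6=1 clk=1 s2=0 s0=0 s4=1 s5=0
t2.Δ3 s1=1 s6=1 clk=1 s2=0 s0=0 s4=1 s5=0
t3.Δ0 s1=1 s6=1 clk=1 s2=0 s0=0 s4=1 s5=0
t3.Δ1 s1=1 s6=1 clk=0 s2=0 s0=0 s4=1 s5=0
t4.Δ0 s1=1 s6=1 clk=0 s2=0 s0=0 s4=1 s5=0
t4.Δ1 s1=1 s6=1 clk=1 s2=0 s0=0 s4=1 s5=0
t4.Δ2 s1=1 s6=0 clk=1 s2=0 s0=0 s4=1 s5=0
t4.Δ3 s1=0 s6=0 clk=1 s2=0 s0=0 s4=1 s5=0
t5.Δ0 s1=0 s6=0 clk=1 s2=0 s0=0 s4=1 s5=0
t5.Δ1 s1=0 s6=0 clk=0 s2=0 s0=0 s4=1 s5=0
t6.Δ0 s1=0 s6=0 clk=0 s2=0 s0=0 s4=1 s5=0
t6.Δ1 s1=0 s6=0 clk=1 s2=0 s0=0 s4=1 s5=0
t6.Δ2 s1=0 s6=1 clk=1 s2=0 s0=0 s4=1 s5=0
t6.Δ3 s1=1 s6=1 clk=1 s2=0 s0=0 s4=1 s5=0
t7.Δ0 s1=1 s6=1 clk=1 s2=0 s0=0 s4=1 s5=0
t7.Δ1 s1=1 s6=1 clk=0 s2=0 s0=0 s4=1 s5=0
t8.Δ0 s1=1 s6=1 clk=0 s2=0 s0=0 s4=1 s5=0
t8.Δ1 s1=1 s6=1 clk=1 s2=0 s0=0 s4=1 s5=0
t8.Δ2 s1=1 s6=0 clk=1 s2=0 s0=0 s4=1 s5=0
t8.Δ3 s1=0 s6=0 clk=1 s2=0 s0=0 s4=1 s5=0
t9.Δ0 s1=0 s6=0 clk=1 s2=0 s0=0 s4=1 s5=0
t9.Δ1 s1=0 s6=0 clk=0 s2=0 s0=0 s4=1 s5=0
t10.Δ0 s1=0 s6=0 clk=0 s2=0 s0=0 s4=1 s5=0
t10.Δ1 s1=0 s6=0 clk=1 s2=0 s0=0 s4=1 s5=0
t10.Δ2 s1=0 s6=1 clk=1 s2=0 s0=0 s4=1 s5=0
t10.Δ3 s1=1 s6=1 clk=1 s2=0 s0=0 s4=1 s5=0

3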